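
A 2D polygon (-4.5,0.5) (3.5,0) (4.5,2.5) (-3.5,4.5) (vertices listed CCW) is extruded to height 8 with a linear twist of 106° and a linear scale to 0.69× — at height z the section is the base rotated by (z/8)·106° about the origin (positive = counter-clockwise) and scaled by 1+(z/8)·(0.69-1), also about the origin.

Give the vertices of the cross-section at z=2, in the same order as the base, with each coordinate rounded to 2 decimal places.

t = z/height = 2/8 = 0.25
s = 1 + (scale-1)·z/height = 1 + (0.69-1)·2/8 = 0.922500
θ = twist·z/height = 106°·2/8 = 26.5000° = 0.462512 rad
cos θ = 0.894934, sin θ = 0.446198 (intermediates below are computed at full precision and shown rounded to 5 d.p.)
v1: (-4.5,0.5) → rotate → (-4.25030,-1.56042) → ×s → (-3.92091,-1.43949) → (-3.92,-1.44)
v2: (3.5,0) → rotate → (3.13227,1.56169) → ×s → (2.88952,1.44066) → (2.89,1.44)
v3: (4.5,2.5) → rotate → (2.91171,4.24523) → ×s → (2.68605,3.91622) → (2.69,3.92)
v4: (-3.5,4.5) → rotate → (-5.14016,2.46551) → ×s → (-4.74180,2.27444) → (-4.74,2.27)

Cross-section at z=2: (-3.92,-1.44) (2.89,1.44) (2.69,3.92) (-4.74,2.27)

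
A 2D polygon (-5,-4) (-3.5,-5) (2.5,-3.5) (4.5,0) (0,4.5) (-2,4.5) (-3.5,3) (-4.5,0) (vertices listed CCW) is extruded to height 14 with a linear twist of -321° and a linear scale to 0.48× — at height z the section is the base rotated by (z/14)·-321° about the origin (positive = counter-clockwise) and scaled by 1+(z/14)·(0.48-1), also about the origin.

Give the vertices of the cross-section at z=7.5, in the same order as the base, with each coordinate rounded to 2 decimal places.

t = z/height = 7.5/14 = 0.535714
s = 1 + (scale-1)·z/height = 1 + (0.48-1)·7.5/14 = 0.721429
θ = twist·z/height = -321°·7.5/14 = -171.9643° = -3.001343 rad
cos θ = -0.990181, sin θ = -0.139790 (intermediates below are computed at full precision and shown rounded to 5 d.p.)
v1: (-5,-4) → rotate → (4.39174,4.65968) → ×s → (3.16833,3.36162) → (3.17,3.36)
v2: (-3.5,-5) → rotate → (2.76668,5.44017) → ×s → (1.99596,3.92470) → (2.00,3.92)
v3: (2.5,-3.5) → rotate → (-2.96472,3.11616) → ×s → (-2.13883,2.24809) → (-2.14,2.25)
v4: (4.5,0) → rotate → (-4.45582,-0.62906) → ×s → (-3.21455,-0.45382) → (-3.21,-0.45)
v5: (0,4.5) → rotate → (0.62906,-4.45582) → ×s → (0.45382,-3.21455) → (0.45,-3.21)
v6: (-2,4.5) → rotate → (2.60942,-4.17623) → ×s → (1.88251,-3.01285) → (1.88,-3.01)
v7: (-3.5,3) → rotate → (3.88500,-2.48128) → ×s → (2.80275,-1.79006) → (2.80,-1.79)
v8: (-4.5,0) → rotate → (4.45582,0.62906) → ×s → (3.21455,0.45382) → (3.21,0.45)

Cross-section at z=7.5: (3.17,3.36) (2.00,3.92) (-2.14,2.25) (-3.21,-0.45) (0.45,-3.21) (1.88,-3.01) (2.80,-1.79) (3.21,0.45)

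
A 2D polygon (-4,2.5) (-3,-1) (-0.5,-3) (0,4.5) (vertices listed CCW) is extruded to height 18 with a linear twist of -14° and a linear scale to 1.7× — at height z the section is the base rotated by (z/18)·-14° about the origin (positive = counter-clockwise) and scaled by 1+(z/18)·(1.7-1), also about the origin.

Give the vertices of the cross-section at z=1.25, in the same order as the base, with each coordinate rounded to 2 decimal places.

Cross-section at z=1.25: (-4.15,2.69) (-3.16,-1.00) (-0.58,-3.14) (0.08,4.72)

t = z/height = 1.25/18 = 0.0694444
s = 1 + (scale-1)·z/height = 1 + (1.7-1)·1.25/18 = 1.048611
θ = twist·z/height = -14°·1.25/18 = -0.9722° = -0.016968 rad
cos θ = 0.999856, sin θ = -0.016968 (intermediates below are computed at full precision and shown rounded to 5 d.p.)
v1: (-4,2.5) → rotate → (-3.95700,2.56751) → ×s → (-4.14936,2.69232) → (-4.15,2.69)
v2: (-3,-1) → rotate → (-3.01654,-0.94895) → ×s → (-3.16317,-0.99508) → (-3.16,-1.00)
v3: (-0.5,-3) → rotate → (-0.55083,-2.99108) → ×s → (-0.57761,-3.13648) → (-0.58,-3.14)
v4: (0,4.5) → rotate → (0.07635,4.49935) → ×s → (0.08007,4.71807) → (0.08,4.72)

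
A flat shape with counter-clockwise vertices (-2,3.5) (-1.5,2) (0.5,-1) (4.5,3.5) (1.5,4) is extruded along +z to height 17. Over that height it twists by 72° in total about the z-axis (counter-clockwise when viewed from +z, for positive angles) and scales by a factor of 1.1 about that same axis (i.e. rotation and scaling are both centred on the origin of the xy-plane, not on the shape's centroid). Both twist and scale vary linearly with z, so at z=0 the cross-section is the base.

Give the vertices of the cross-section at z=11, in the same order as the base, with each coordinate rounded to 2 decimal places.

Cross-section at z=11: (-4.17,1.01) (-2.64,0.30) (1.14,-0.34) (0.59,6.04) (-2.00,4.09)

t = z/height = 11/17 = 0.647059
s = 1 + (scale-1)·z/height = 1 + (1.1-1)·11/17 = 1.064706
θ = twist·z/height = 72°·11/17 = 46.5882° = 0.813118 rad
cos θ = 0.687237, sin θ = 0.726434 (intermediates below are computed at full precision and shown rounded to 5 d.p.)
v1: (-2,3.5) → rotate → (-3.91699,0.95246) → ×s → (-4.17044,1.01409) → (-4.17,1.01)
v2: (-1.5,2) → rotate → (-2.48372,0.28482) → ×s → (-2.64443,0.30325) → (-2.64,0.30)
v3: (0.5,-1) → rotate → (1.07005,-0.32402) → ×s → (1.13929,-0.34499) → (1.14,-0.34)
v4: (4.5,3.5) → rotate → (0.55005,5.67428) → ×s → (0.58564,6.04144) → (0.59,6.04)
v5: (1.5,4) → rotate → (-1.87488,3.83860) → ×s → (-1.99619,4.08698) → (-2.00,4.09)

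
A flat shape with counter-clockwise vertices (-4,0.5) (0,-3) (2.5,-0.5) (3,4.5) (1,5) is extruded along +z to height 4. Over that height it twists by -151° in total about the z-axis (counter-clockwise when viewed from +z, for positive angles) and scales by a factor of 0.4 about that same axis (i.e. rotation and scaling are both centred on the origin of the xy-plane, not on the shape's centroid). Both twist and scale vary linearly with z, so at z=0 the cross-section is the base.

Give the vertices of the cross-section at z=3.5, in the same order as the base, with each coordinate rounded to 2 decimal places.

t = z/height = 3.5/4 = 0.875
s = 1 + (scale-1)·z/height = 1 + (0.4-1)·3.5/4 = 0.475000
θ = twist·z/height = -151°·3.5/4 = -132.1250° = -2.306016 rad
cos θ = -0.670750, sin θ = -0.741683 (intermediates below are computed at full precision and shown rounded to 5 d.p.)
v1: (-4,0.5) → rotate → (3.05384,2.63136) → ×s → (1.45058,1.24989) → (1.45,1.25)
v2: (0,-3) → rotate → (-2.22505,2.01225) → ×s → (-1.05690,0.95582) → (-1.06,0.96)
v3: (2.5,-0.5) → rotate → (-2.04772,-1.51883) → ×s → (-0.97267,-0.72145) → (-0.97,-0.72)
v4: (3,4.5) → rotate → (1.32532,-5.24343) → ×s → (0.62953,-2.49063) → (0.63,-2.49)
v5: (1,5) → rotate → (3.03767,-4.09543) → ×s → (1.44289,-1.94533) → (1.44,-1.95)

Cross-section at z=3.5: (1.45,1.25) (-1.06,0.96) (-0.97,-0.72) (0.63,-2.49) (1.44,-1.95)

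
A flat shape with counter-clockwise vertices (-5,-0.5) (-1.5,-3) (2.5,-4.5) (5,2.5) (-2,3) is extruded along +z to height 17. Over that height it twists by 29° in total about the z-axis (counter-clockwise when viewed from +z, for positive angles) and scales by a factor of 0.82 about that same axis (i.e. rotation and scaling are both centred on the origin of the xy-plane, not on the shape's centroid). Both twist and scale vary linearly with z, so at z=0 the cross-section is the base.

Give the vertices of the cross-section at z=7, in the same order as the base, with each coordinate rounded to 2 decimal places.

Cross-section at z=7: (-4.43,-1.41) (-0.78,-3.00) (3.13,-3.60) (4.05,3.22) (-2.39,2.33)

t = z/height = 7/17 = 0.411765
s = 1 + (scale-1)·z/height = 1 + (0.82-1)·7/17 = 0.925882
θ = twist·z/height = 29°·7/17 = 11.9412° = 0.208413 rad
cos θ = 0.978361, sin θ = 0.206907 (intermediates below are computed at full precision and shown rounded to 5 d.p.)
v1: (-5,-0.5) → rotate → (-4.78835,-1.52372) → ×s → (-4.43345,-1.41078) → (-4.43,-1.41)
v2: (-1.5,-3) → rotate → (-0.84682,-3.24544) → ×s → (-0.78405,-3.00490) → (-0.78,-3.00)
v3: (2.5,-4.5) → rotate → (3.37698,-3.88535) → ×s → (3.12669,-3.59738) → (3.13,-3.60)
v4: (5,2.5) → rotate → (4.37453,3.48044) → ×s → (4.05030,3.22248) → (4.05,3.22)
v5: (-2,3) → rotate → (-2.57744,2.52127) → ×s → (-2.38641,2.33440) → (-2.39,2.33)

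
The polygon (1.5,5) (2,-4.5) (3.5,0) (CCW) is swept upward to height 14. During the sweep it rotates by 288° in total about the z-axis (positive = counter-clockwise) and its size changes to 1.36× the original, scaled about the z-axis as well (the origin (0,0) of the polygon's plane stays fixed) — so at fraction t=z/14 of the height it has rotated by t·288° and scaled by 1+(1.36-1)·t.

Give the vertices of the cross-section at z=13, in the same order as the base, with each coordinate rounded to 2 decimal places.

Cross-section at z=13: (6.57,-2.30) (-6.12,-2.40) (-0.21,-4.67)

t = z/height = 13/14 = 0.928571
s = 1 + (scale-1)·z/height = 1 + (1.36-1)·13/14 = 1.334286
θ = twist·z/height = 288°·13/14 = 267.4286° = 4.667509 rad
cos θ = -0.044865, sin θ = -0.998993 (intermediates below are computed at full precision and shown rounded to 5 d.p.)
v1: (1.5,5) → rotate → (4.92767,-1.72281) → ×s → (6.57492,-2.29873) → (6.57,-2.30)
v2: (2,-4.5) → rotate → (-4.58520,-1.79609) → ×s → (-6.11796,-2.39650) → (-6.12,-2.40)
v3: (3.5,0) → rotate → (-0.15703,-3.49648) → ×s → (-0.20952,-4.66530) → (-0.21,-4.67)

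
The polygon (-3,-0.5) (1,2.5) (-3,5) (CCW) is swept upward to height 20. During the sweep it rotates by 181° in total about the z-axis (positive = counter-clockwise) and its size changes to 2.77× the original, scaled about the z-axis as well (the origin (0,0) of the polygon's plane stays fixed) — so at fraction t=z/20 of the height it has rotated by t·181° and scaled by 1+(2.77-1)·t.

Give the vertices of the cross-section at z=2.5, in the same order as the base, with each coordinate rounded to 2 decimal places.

Cross-section at z=2.5: (-3.15,-1.97) (-0.05,3.29) (-5.73,4.23)

t = z/height = 2.5/20 = 0.125
s = 1 + (scale-1)·z/height = 1 + (2.77-1)·2.5/20 = 1.221250
θ = twist·z/height = 181°·2.5/20 = 22.6250° = 0.394881 rad
cos θ = 0.923042, sin θ = 0.384698 (intermediates below are computed at full precision and shown rounded to 5 d.p.)
v1: (-3,-0.5) → rotate → (-2.57678,-1.61562) → ×s → (-3.14689,-1.97307) → (-3.15,-1.97)
v2: (1,2.5) → rotate → (-0.03870,2.69230) → ×s → (-0.04727,3.28798) → (-0.05,3.29)
v3: (-3,5) → rotate → (-4.69262,3.46112) → ×s → (-5.73086,4.22689) → (-5.73,4.23)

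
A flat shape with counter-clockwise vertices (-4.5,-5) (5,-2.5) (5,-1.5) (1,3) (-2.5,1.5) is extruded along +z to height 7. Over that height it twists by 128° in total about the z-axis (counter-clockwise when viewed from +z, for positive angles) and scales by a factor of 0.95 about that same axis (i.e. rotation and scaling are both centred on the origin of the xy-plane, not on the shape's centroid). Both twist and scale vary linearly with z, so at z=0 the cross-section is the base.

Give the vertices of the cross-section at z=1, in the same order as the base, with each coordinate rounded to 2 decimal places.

Cross-section at z=1: (-2.68,-6.12) (5.49,-0.80) (5.18,0.14) (0.01,3.14) (-2.82,0.64)

t = z/height = 1/7 = 0.142857
s = 1 + (scale-1)·z/height = 1 + (0.95-1)·1/7 = 0.992857
θ = twist·z/height = 128°·1/7 = 18.2857° = 0.319146 rad
cos θ = 0.949504, sin θ = 0.313756 (intermediates below are computed at full precision and shown rounded to 5 d.p.)
v1: (-4.5,-5) → rotate → (-2.70399,-6.15942) → ×s → (-2.68467,-6.11542) → (-2.68,-6.12)
v2: (5,-2.5) → rotate → (5.53191,-0.80498) → ×s → (5.49239,-0.79923) → (5.49,-0.80)
v3: (5,-1.5) → rotate → (5.21815,0.14452) → ×s → (5.18088,0.14349) → (5.18,0.14)
v4: (1,3) → rotate → (0.00824,3.16227) → ×s → (0.00818,3.13968) → (0.01,3.14)
v5: (-2.5,1.5) → rotate → (-2.84439,0.63987) → ×s → (-2.82408,0.63530) → (-2.82,0.64)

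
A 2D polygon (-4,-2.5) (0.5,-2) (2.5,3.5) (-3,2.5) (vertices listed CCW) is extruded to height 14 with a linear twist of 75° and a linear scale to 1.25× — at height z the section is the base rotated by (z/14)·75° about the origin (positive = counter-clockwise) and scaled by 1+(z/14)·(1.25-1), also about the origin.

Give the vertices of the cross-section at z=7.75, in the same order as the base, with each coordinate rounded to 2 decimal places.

t = z/height = 7.75/14 = 0.553571
s = 1 + (scale-1)·z/height = 1 + (1.25-1)·7.75/14 = 1.138393
θ = twist·z/height = 75°·7.75/14 = 41.5179° = 0.724623 rad
cos θ = 0.748749, sin θ = 0.662853 (intermediates below are computed at full precision and shown rounded to 5 d.p.)
v1: (-4,-2.5) → rotate → (-1.33786,-4.52329) → ×s → (-1.52301,-5.14928) → (-1.52,-5.15)
v2: (0.5,-2) → rotate → (1.70008,-1.16607) → ×s → (1.93536,-1.32745) → (1.94,-1.33)
v3: (2.5,3.5) → rotate → (-0.44811,4.27776) → ×s → (-0.51013,4.86977) → (-0.51,4.87)
v4: (-3,2.5) → rotate → (-3.90338,-0.11669) → ×s → (-4.44358,-0.13284) → (-4.44,-0.13)

Cross-section at z=7.75: (-1.52,-5.15) (1.94,-1.33) (-0.51,4.87) (-4.44,-0.13)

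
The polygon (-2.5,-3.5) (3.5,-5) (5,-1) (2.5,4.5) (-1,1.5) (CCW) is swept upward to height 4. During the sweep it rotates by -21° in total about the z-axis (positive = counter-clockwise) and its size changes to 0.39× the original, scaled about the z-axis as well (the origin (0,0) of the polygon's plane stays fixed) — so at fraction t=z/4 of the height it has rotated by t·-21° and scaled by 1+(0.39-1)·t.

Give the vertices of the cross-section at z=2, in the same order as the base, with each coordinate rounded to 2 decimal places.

Cross-section at z=2: (-2.15,-2.08) (1.76,-3.86) (3.29,-1.32) (2.28,2.76) (-0.49,1.15)

t = z/height = 2/4 = 0.5
s = 1 + (scale-1)·z/height = 1 + (0.39-1)·2/4 = 0.695000
θ = twist·z/height = -21°·2/4 = -10.5000° = -0.183260 rad
cos θ = 0.983255, sin θ = -0.182236 (intermediates below are computed at full precision and shown rounded to 5 d.p.)
v1: (-2.5,-3.5) → rotate → (-3.09596,-2.98580) → ×s → (-2.15169,-2.07513) → (-2.15,-2.08)
v2: (3.5,-5) → rotate → (2.53021,-5.55410) → ×s → (1.75850,-3.86010) → (1.76,-3.86)
v3: (5,-1) → rotate → (4.73404,-1.89443) → ×s → (3.29016,-1.31663) → (3.29,-1.32)
v4: (2.5,4.5) → rotate → (3.27820,3.96906) → ×s → (2.27835,2.75850) → (2.28,2.76)
v5: (-1,1.5) → rotate → (-0.70990,1.65712) → ×s → (-0.49338,1.15170) → (-0.49,1.15)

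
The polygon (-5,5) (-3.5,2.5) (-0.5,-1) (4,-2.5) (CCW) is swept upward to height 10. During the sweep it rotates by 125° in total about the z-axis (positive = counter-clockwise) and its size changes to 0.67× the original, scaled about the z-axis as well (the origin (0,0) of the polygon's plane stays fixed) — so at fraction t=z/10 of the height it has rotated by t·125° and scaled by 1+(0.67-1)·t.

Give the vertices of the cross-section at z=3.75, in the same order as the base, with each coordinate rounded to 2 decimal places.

Cross-section at z=3.75: (-6.19,-0.20) (-3.70,-0.74) (0.34,-0.92) (3.99,1.06)

t = z/height = 3.75/10 = 0.375
s = 1 + (scale-1)·z/height = 1 + (0.67-1)·3.75/10 = 0.876250
θ = twist·z/height = 125°·3.75/10 = 46.8750° = 0.818123 rad
cos θ = 0.683592, sin θ = 0.729864 (intermediates below are computed at full precision and shown rounded to 5 d.p.)
v1: (-5,5) → rotate → (-7.06728,-0.23136) → ×s → (-6.19271,-0.20273) → (-6.19,-0.20)
v2: (-3.5,2.5) → rotate → (-4.21723,-0.84554) → ×s → (-3.69535,-0.74091) → (-3.70,-0.74)
v3: (-0.5,-1) → rotate → (0.38807,-1.04852) → ×s → (0.34004,-0.91877) → (0.34,-0.92)
v4: (4,-2.5) → rotate → (4.55903,1.21048) → ×s → (3.99485,1.06068) → (3.99,1.06)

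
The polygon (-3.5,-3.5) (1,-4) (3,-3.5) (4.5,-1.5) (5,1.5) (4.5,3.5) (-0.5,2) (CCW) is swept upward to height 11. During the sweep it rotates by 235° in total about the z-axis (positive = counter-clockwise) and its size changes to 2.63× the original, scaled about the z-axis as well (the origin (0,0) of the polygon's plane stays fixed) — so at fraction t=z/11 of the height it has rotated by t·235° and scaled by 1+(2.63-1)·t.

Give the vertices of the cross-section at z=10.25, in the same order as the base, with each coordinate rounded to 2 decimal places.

t = z/height = 10.25/11 = 0.931818
s = 1 + (scale-1)·z/height = 1 + (2.63-1)·10.25/11 = 2.518864
θ = twist·z/height = 235°·10.25/11 = 218.9773° = 3.821874 rad
cos θ = -0.777396, sin θ = -0.629012 (intermediates below are computed at full precision and shown rounded to 5 d.p.)
v1: (-3.5,-3.5) → rotate → (0.51934,4.92243) → ×s → (1.30815,12.39892) → (1.31,12.40)
v2: (1,-4) → rotate → (-3.29344,2.48057) → ×s → (-8.29574,6.24822) → (-8.30,6.25)
v3: (3,-3.5) → rotate → (-4.53373,0.83385) → ×s → (-11.41984,2.10035) → (-11.42,2.10)
v4: (4.5,-1.5) → rotate → (-4.44180,-1.66446) → ×s → (-11.18828,-4.19255) → (-11.19,-4.19)
v5: (5,1.5) → rotate → (-2.94346,-4.31115) → ×s → (-7.41417,-10.85921) → (-7.41,-10.86)
v6: (4.5,3.5) → rotate → (-1.29674,-5.55144) → ×s → (-3.26631,-13.98332) → (-3.27,-13.98)
v7: (-0.5,2) → rotate → (1.64672,-1.24029) → ×s → (4.14787,-3.12411) → (4.15,-3.12)

Cross-section at z=10.25: (1.31,12.40) (-8.30,6.25) (-11.42,2.10) (-11.19,-4.19) (-7.41,-10.86) (-3.27,-13.98) (4.15,-3.12)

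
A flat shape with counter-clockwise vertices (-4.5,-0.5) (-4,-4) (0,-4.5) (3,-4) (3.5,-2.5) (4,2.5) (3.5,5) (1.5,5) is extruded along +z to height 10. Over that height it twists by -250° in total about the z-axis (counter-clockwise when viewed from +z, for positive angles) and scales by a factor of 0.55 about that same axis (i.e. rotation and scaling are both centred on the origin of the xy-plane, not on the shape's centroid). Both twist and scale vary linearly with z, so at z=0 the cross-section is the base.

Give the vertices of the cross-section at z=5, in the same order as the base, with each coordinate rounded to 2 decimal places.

t = z/height = 5/10 = 0.5
s = 1 + (scale-1)·z/height = 1 + (0.55-1)·5/10 = 0.775000
θ = twist·z/height = -250°·5/10 = -125.0000° = -2.181662 rad
cos θ = -0.573576, sin θ = -0.819152 (intermediates below are computed at full precision and shown rounded to 5 d.p.)
v1: (-4.5,-0.5) → rotate → (2.17152,3.97297) → ×s → (1.68293,3.07905) → (1.68,3.08)
v2: (-4,-4) → rotate → (-0.98230,5.57091) → ×s → (-0.76128,4.31746) → (-0.76,4.32)
v3: (0,-4.5) → rotate → (-3.68618,2.58109) → ×s → (-2.85679,2.00035) → (-2.86,2.00)
v4: (3,-4) → rotate → (-4.99734,-0.16315) → ×s → (-3.87294,-0.12644) → (-3.87,-0.13)
v5: (3.5,-2.5) → rotate → (-4.05540,-1.43309) → ×s → (-3.14293,-1.11065) → (-3.14,-1.11)
v6: (4,2.5) → rotate → (-0.24643,-4.71055) → ×s → (-0.19098,-3.65068) → (-0.19,-3.65)
v7: (3.5,5) → rotate → (2.08824,-5.73491) → ×s → (1.61839,-4.44456) → (1.62,-4.44)
v8: (1.5,5) → rotate → (3.23540,-4.09661) → ×s → (2.50743,-3.17487) → (2.51,-3.17)

Cross-section at z=5: (1.68,3.08) (-0.76,4.32) (-2.86,2.00) (-3.87,-0.13) (-3.14,-1.11) (-0.19,-3.65) (1.62,-4.44) (2.51,-3.17)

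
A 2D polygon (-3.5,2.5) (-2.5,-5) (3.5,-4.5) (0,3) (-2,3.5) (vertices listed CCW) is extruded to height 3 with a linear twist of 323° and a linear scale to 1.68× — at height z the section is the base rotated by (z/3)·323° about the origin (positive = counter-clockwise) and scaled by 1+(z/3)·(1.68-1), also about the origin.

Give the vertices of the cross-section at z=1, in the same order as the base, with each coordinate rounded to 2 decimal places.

t = z/height = 1/3 = 0.333333
s = 1 + (scale-1)·z/height = 1 + (1.68-1)·1/3 = 1.226667
θ = twist·z/height = 323°·1/3 = 107.6667° = 1.879138 rad
cos θ = -0.303479, sin θ = 0.952838 (intermediates below are computed at full precision and shown rounded to 5 d.p.)
v1: (-3.5,2.5) → rotate → (-1.31992,-4.09363) → ×s → (-1.61910,-5.02152) → (-1.62,-5.02)
v2: (-2.5,-5) → rotate → (5.52289,-0.86470) → ×s → (6.77474,-1.06070) → (6.77,-1.06)
v3: (3.5,-4.5) → rotate → (3.22560,4.70059) → ×s → (3.95673,5.76605) → (3.96,5.77)
v4: (0,3) → rotate → (-2.85851,-0.91044) → ×s → (-3.50644,-1.11680) → (-3.51,-1.12)
v5: (-2,3.5) → rotate → (-2.72798,-2.96785) → ×s → (-3.34632,-3.64057) → (-3.35,-3.64)

Cross-section at z=1: (-1.62,-5.02) (6.77,-1.06) (3.96,5.77) (-3.51,-1.12) (-3.35,-3.64)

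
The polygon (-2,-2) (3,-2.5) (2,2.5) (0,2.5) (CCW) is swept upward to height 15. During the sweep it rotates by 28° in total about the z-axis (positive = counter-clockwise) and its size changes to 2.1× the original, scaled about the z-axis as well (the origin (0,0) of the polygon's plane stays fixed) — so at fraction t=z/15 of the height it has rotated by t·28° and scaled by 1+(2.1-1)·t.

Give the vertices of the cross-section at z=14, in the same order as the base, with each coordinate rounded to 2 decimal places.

Cross-section at z=14: (-1.85,-5.42) (7.69,-1.87) (1.41,6.33) (-2.23,4.55)

t = z/height = 14/15 = 0.933333
s = 1 + (scale-1)·z/height = 1 + (2.1-1)·14/15 = 2.026667
θ = twist·z/height = 28°·14/15 = 26.1333° = 0.456113 rad
cos θ = 0.897771, sin θ = 0.440462 (intermediates below are computed at full precision and shown rounded to 5 d.p.)
v1: (-2,-2) → rotate → (-0.91462,-2.67647) → ×s → (-1.85363,-5.42430) → (-1.85,-5.42)
v2: (3,-2.5) → rotate → (3.79447,-0.92304) → ×s → (7.69012,-1.87070) → (7.69,-1.87)
v3: (2,2.5) → rotate → (0.69439,3.12535) → ×s → (1.40730,6.33405) → (1.41,6.33)
v4: (0,2.5) → rotate → (-1.10115,2.24443) → ×s → (-2.23167,4.54871) → (-2.23,4.55)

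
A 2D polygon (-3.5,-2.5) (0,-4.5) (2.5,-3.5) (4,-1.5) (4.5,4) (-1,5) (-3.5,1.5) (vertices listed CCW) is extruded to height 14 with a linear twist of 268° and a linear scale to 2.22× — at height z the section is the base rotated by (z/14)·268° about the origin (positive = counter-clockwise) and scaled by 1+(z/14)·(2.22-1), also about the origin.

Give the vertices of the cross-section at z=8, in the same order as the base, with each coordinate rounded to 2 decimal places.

t = z/height = 8/14 = 0.571429
s = 1 + (scale-1)·z/height = 1 + (2.22-1)·8/14 = 1.697143
θ = twist·z/height = 268°·8/14 = 153.1429° = 2.672847 rad
cos θ = -0.892136, sin θ = 0.451768 (intermediates below are computed at full precision and shown rounded to 5 d.p.)
v1: (-3.5,-2.5) → rotate → (4.25189,0.64915) → ×s → (7.21607,1.10171) → (7.22,1.10)
v2: (0,-4.5) → rotate → (2.03295,4.01461) → ×s → (3.45021,6.81337) → (3.45,6.81)
v3: (2.5,-3.5) → rotate → (-0.64915,4.25189) → ×s → (-1.10171,7.21607) → (-1.10,7.22)
v4: (4,-1.5) → rotate → (-2.89089,3.14527) → ×s → (-4.90626,5.33798) → (-4.91,5.34)
v5: (4.5,4) → rotate → (-5.82168,-1.53559) → ×s → (-9.88022,-2.60611) → (-9.88,-2.61)
v6: (-1,5) → rotate → (-1.36670,-4.91245) → ×s → (-2.31949,-8.33712) → (-2.32,-8.34)
v7: (-3.5,1.5) → rotate → (2.44482,-2.91939) → ×s → (4.14922,-4.95462) → (4.15,-4.95)

Cross-section at z=8: (7.22,1.10) (3.45,6.81) (-1.10,7.22) (-4.91,5.34) (-9.88,-2.61) (-2.32,-8.34) (4.15,-4.95)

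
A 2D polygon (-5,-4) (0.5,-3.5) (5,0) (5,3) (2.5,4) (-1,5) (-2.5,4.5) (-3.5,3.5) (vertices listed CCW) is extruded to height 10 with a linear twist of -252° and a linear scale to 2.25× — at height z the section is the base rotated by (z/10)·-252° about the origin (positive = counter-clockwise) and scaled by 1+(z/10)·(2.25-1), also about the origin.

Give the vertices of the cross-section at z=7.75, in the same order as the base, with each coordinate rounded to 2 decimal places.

Cross-section at z=7.75: (11.57,5.00) (0.87,6.91) (-9.49,2.60) (-11.05,-3.10) (-6.83,-6.30) (-0.70,-10.01) (2.41,-9.84) (4.83,-8.46)

t = z/height = 7.75/10 = 0.775
s = 1 + (scale-1)·z/height = 1 + (2.25-1)·7.75/10 = 1.968750
θ = twist·z/height = -252°·7.75/10 = -195.3000° = -3.408628 rad
cos θ = -0.964557, sin θ = 0.263873 (intermediates below are computed at full precision and shown rounded to 5 d.p.)
v1: (-5,-4) → rotate → (5.87828,2.53886) → ×s → (11.57286,4.99839) → (11.57,5.00)
v2: (0.5,-3.5) → rotate → (0.44128,3.50789) → ×s → (0.86876,6.90615) → (0.87,6.91)
v3: (5,0) → rotate → (-4.82279,1.31937) → ×s → (-9.49486,2.59750) → (-9.49,2.60)
v4: (5,3) → rotate → (-5.61441,-1.57431) → ×s → (-11.05336,-3.09942) → (-11.05,-3.10)
v5: (2.5,4) → rotate → (-3.46689,-3.19855) → ×s → (-6.82543,-6.29714) → (-6.83,-6.30)
v6: (-1,5) → rotate → (-0.35481,-5.08666) → ×s → (-0.69853,-10.01436) → (-0.70,-10.01)
v7: (-2.5,4.5) → rotate → (1.22396,-5.00019) → ×s → (2.40968,-9.84413) → (2.41,-9.84)
v8: (-3.5,3.5) → rotate → (2.45240,-4.29951) → ×s → (4.82815,-8.46465) → (4.83,-8.46)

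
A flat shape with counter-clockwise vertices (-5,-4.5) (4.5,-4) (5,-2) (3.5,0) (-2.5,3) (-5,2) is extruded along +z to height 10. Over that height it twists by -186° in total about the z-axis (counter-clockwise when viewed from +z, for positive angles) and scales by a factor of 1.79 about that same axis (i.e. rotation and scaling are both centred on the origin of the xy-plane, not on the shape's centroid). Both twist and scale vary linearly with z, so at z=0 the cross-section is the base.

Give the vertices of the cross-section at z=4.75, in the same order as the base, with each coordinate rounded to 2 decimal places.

Cross-section at z=4.75: (-6.38,6.70) (-5.32,-6.34) (-2.55,-6.95) (0.14,-4.81) (4.03,3.56) (2.55,6.95)

t = z/height = 4.75/10 = 0.475
s = 1 + (scale-1)·z/height = 1 + (1.79-1)·4.75/10 = 1.375250
θ = twist·z/height = -186°·4.75/10 = -88.3500° = -1.541998 rad
cos θ = 0.028794, sin θ = -0.999585 (intermediates below are computed at full precision and shown rounded to 5 d.p.)
v1: (-5,-4.5) → rotate → (-4.64210,4.86835) → ×s → (-6.38405,6.69520) → (-6.38,6.70)
v2: (4.5,-4) → rotate → (-3.86877,-4.61331) → ×s → (-5.32052,-6.34445) → (-5.32,-6.34)
v3: (5,-2) → rotate → (-1.85520,-5.05551) → ×s → (-2.55137,-6.95260) → (-2.55,-6.95)
v4: (3.5,0) → rotate → (0.10078,-3.49855) → ×s → (0.13860,-4.81138) → (0.14,-4.81)
v5: (-2.5,3) → rotate → (2.92677,2.58535) → ×s → (4.02504,3.55550) → (4.03,3.56)
v6: (-5,2) → rotate → (1.85520,5.05551) → ×s → (2.55137,6.95260) → (2.55,6.95)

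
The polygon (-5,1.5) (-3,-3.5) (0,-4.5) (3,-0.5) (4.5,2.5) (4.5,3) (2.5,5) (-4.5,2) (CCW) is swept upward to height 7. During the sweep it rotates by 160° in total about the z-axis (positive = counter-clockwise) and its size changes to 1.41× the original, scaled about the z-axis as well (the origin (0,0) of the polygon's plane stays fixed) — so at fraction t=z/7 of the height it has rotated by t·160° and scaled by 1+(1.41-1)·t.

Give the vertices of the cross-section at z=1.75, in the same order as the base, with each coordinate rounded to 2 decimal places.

t = z/height = 1.75/7 = 0.25
s = 1 + (scale-1)·z/height = 1 + (1.41-1)·1.75/7 = 1.102500
θ = twist·z/height = 160°·1.75/7 = 40.0000° = 0.698132 rad
cos θ = 0.766044, sin θ = 0.642788 (intermediates below are computed at full precision and shown rounded to 5 d.p.)
v1: (-5,1.5) → rotate → (-4.79440,-2.06487) → ×s → (-5.28583,-2.27652) → (-5.29,-2.28)
v2: (-3,-3.5) → rotate → (-0.04838,-4.60952) → ×s → (-0.05334,-5.08199) → (-0.05,-5.08)
v3: (0,-4.5) → rotate → (2.89254,-3.44720) → ×s → (3.18903,-3.80054) → (3.19,-3.80)
v4: (3,-0.5) → rotate → (2.61953,1.54534) → ×s → (2.88803,1.70374) → (2.89,1.70)
v5: (4.5,2.5) → rotate → (1.84023,4.80766) → ×s → (2.02885,5.30044) → (2.03,5.30)
v6: (4.5,3) → rotate → (1.51884,5.19068) → ×s → (1.67452,5.72272) → (1.67,5.72)
v7: (2.5,5) → rotate → (-1.29883,5.43719) → ×s → (-1.43196,5.99450) → (-1.43,5.99)
v8: (-4.5,2) → rotate → (-4.73278,-1.36046) → ×s → (-5.21788,-1.49990) → (-5.22,-1.50)

Cross-section at z=1.75: (-5.29,-2.28) (-0.05,-5.08) (3.19,-3.80) (2.89,1.70) (2.03,5.30) (1.67,5.72) (-1.43,5.99) (-5.22,-1.50)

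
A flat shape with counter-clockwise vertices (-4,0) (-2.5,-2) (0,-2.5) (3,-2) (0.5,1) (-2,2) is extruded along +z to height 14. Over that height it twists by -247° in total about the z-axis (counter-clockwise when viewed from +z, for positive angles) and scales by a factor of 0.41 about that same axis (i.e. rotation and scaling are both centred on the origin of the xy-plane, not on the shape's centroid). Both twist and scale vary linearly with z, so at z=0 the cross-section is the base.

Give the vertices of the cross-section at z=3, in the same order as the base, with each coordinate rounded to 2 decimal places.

Cross-section at z=3: (-2.11,2.79) (-2.71,0.69) (-1.74,-1.32) (0.19,-3.14) (0.96,0.18) (0.34,2.45)

t = z/height = 3/14 = 0.214286
s = 1 + (scale-1)·z/height = 1 + (0.41-1)·3/14 = 0.873571
θ = twist·z/height = -247°·3/14 = -52.9286° = -0.923778 rad
cos θ = 0.602810, sin θ = -0.797885 (intermediates below are computed at full precision and shown rounded to 5 d.p.)
v1: (-4,0) → rotate → (-2.41124,3.19154) → ×s → (-2.10639,2.78804) → (-2.11,2.79)
v2: (-2.5,-2) → rotate → (-3.10279,0.78909) → ×s → (-2.71051,0.68933) → (-2.71,0.69)
v3: (0,-2.5) → rotate → (-1.99471,-1.50703) → ×s → (-1.74252,-1.31649) → (-1.74,-1.32)
v4: (3,-2) → rotate → (0.21266,-3.59927) → ×s → (0.18577,-3.14422) → (0.19,-3.14)
v5: (0.5,1) → rotate → (1.09929,0.20387) → ×s → (0.96031,0.17809) → (0.96,0.18)
v6: (-2,2) → rotate → (0.39015,2.80139) → ×s → (0.34082,2.44721) → (0.34,2.45)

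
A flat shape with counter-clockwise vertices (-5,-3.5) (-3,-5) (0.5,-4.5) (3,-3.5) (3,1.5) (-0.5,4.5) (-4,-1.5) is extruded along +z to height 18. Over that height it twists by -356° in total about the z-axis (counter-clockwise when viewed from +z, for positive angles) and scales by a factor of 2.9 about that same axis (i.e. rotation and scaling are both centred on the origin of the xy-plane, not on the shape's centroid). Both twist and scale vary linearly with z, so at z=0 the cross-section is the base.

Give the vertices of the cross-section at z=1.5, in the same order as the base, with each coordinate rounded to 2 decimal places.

Cross-section at z=1.5: (-7.04,-0.66) (-5.89,-3.31) (-2.08,-4.82) (1.01,-5.24) (3.88,-0.21) (2.08,4.82) (-4.89,0.78)

t = z/height = 1.5/18 = 0.0833333
s = 1 + (scale-1)·z/height = 1 + (2.9-1)·1.5/18 = 1.158333
θ = twist·z/height = -356°·1.5/18 = -29.6667° = -0.517781 rad
cos θ = 0.868920, sin θ = -0.494953 (intermediates below are computed at full precision and shown rounded to 5 d.p.)
v1: (-5,-3.5) → rotate → (-6.07693,-0.56645) → ×s → (-7.03912,-0.65614) → (-7.04,-0.66)
v2: (-3,-5) → rotate → (-5.08153,-2.85974) → ×s → (-5.88610,-3.31253) → (-5.89,-3.31)
v3: (0.5,-4.5) → rotate → (-1.79283,-4.15761) → ×s → (-2.07669,-4.81590) → (-2.08,-4.82)
v4: (3,-3.5) → rotate → (0.87442,-4.52608) → ×s → (1.01287,-5.24271) → (1.01,-5.24)
v5: (3,1.5) → rotate → (3.34919,-0.18148) → ×s → (3.87948,-0.21021) → (3.88,-0.21)
v6: (-0.5,4.5) → rotate → (1.79283,4.15761) → ×s → (2.07669,4.81590) → (2.08,4.82)
v7: (-4,-1.5) → rotate → (-4.21811,0.67643) → ×s → (-4.88598,0.78354) → (-4.89,0.78)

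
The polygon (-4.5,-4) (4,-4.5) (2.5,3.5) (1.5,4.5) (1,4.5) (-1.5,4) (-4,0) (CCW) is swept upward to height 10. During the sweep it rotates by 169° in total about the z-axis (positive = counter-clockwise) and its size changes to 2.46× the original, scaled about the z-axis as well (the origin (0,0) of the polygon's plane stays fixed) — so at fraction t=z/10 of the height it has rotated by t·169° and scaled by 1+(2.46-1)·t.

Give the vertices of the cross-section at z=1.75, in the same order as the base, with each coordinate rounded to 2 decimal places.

Cross-section at z=1.75: (-2.43,-7.16) (7.16,-2.43) (0.56,5.37) (-1.15,5.84) (-1.70,5.53) (-4.12,3.44) (-4.37,-2.48)

t = z/height = 1.75/10 = 0.175
s = 1 + (scale-1)·z/height = 1 + (2.46-1)·1.75/10 = 1.255500
θ = twist·z/height = 169°·1.75/10 = 29.5750° = 0.516181 rad
cos θ = 0.869710, sin θ = 0.493562 (intermediates below are computed at full precision and shown rounded to 5 d.p.)
v1: (-4.5,-4) → rotate → (-1.93945,-5.69987) → ×s → (-2.43498,-7.15619) → (-2.43,-7.16)
v2: (4,-4.5) → rotate → (5.69987,-1.93945) → ×s → (7.15619,-2.43498) → (7.16,-2.43)
v3: (2.5,3.5) → rotate → (0.44681,4.27789) → ×s → (0.56097,5.37089) → (0.56,5.37)
v4: (1.5,4.5) → rotate → (-0.91647,4.65404) → ×s → (-1.15062,5.84315) → (-1.15,5.84)
v5: (1,4.5) → rotate → (-1.35132,4.40726) → ×s → (-1.69658,5.53331) → (-1.70,5.53)
v6: (-1.5,4) → rotate → (-3.27882,2.73850) → ×s → (-4.11655,3.43818) → (-4.12,3.44)
v7: (-4,0) → rotate → (-3.47884,-1.97425) → ×s → (-4.36769,-2.47867) → (-4.37,-2.48)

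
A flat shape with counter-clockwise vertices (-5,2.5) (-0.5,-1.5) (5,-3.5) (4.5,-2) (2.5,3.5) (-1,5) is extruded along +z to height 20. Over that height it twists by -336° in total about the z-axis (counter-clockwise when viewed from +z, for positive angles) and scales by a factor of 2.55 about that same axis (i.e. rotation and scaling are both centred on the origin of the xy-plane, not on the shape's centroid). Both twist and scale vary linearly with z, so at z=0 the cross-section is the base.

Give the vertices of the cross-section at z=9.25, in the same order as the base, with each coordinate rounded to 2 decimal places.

t = z/height = 9.25/20 = 0.4625
s = 1 + (scale-1)·z/height = 1 + (2.55-1)·9.25/20 = 1.716875
θ = twist·z/height = -336°·9.25/20 = -155.4000° = -2.712242 rad
cos θ = -0.909236, sin θ = -0.416281 (intermediates below are computed at full precision and shown rounded to 5 d.p.)
v1: (-5,2.5) → rotate → (5.58688,-0.19169) → ×s → (9.59198,-0.32910) → (9.59,-0.33)
v2: (-0.5,-1.5) → rotate → (-0.16980,1.57199) → ×s → (-0.29153,2.69892) → (-0.29,2.70)
v3: (5,-3.5) → rotate → (-6.00316,1.10092) → ×s → (-10.30668,1.89015) → (-10.31,1.89)
v4: (4.5,-2) → rotate → (-4.92412,-0.05479) → ×s → (-8.45411,-0.09407) → (-8.45,-0.09)
v5: (2.5,3.5) → rotate → (-0.81611,-4.22303) → ×s → (-1.40115,-7.25041) → (-1.40,-7.25)
v6: (-1,5) → rotate → (2.99064,-4.12990) → ×s → (5.13456,-7.09052) → (5.13,-7.09)

Cross-section at z=9.25: (9.59,-0.33) (-0.29,2.70) (-10.31,1.89) (-8.45,-0.09) (-1.40,-7.25) (5.13,-7.09)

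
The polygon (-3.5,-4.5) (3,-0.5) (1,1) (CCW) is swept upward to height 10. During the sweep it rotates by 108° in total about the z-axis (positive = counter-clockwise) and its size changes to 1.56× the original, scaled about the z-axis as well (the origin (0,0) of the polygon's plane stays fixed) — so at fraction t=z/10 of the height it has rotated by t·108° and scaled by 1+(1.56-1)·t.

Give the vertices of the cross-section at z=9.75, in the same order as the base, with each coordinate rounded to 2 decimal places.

Cross-section at z=9.75: (8.14,-3.38) (-0.48,4.68) (-1.90,1.08)

t = z/height = 9.75/10 = 0.975
s = 1 + (scale-1)·z/height = 1 + (1.56-1)·9.75/10 = 1.546000
θ = twist·z/height = 108°·9.75/10 = 105.3000° = 1.837832 rad
cos θ = -0.263873, sin θ = 0.964557 (intermediates below are computed at full precision and shown rounded to 5 d.p.)
v1: (-3.5,-4.5) → rotate → (5.26406,-2.18852) → ×s → (8.13824,-3.38346) → (8.14,-3.38)
v2: (3,-0.5) → rotate → (-0.30934,3.02561) → ×s → (-0.47824,4.67759) → (-0.48,4.68)
v3: (1,1) → rotate → (-1.22843,0.70068) → ×s → (-1.89915,1.08326) → (-1.90,1.08)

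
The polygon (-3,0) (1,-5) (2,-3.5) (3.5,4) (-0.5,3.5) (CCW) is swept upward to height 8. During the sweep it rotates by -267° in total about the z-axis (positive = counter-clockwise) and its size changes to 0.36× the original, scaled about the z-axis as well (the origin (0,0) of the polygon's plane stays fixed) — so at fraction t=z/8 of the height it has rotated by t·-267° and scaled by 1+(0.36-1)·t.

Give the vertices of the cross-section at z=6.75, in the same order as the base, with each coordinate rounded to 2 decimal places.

Cross-section at z=6.75: (0.97,-0.98) (1.31,1.95) (0.50,1.79) (-2.44,-0.15) (-0.98,-1.30)

t = z/height = 6.75/8 = 0.84375
s = 1 + (scale-1)·z/height = 1 + (0.36-1)·6.75/8 = 0.460000
θ = twist·z/height = -267°·6.75/8 = -225.2813° = -3.931900 rad
cos θ = -0.703627, sin θ = 0.710569 (intermediates below are computed at full precision and shown rounded to 5 d.p.)
v1: (-3,0) → rotate → (2.11088,-2.13171) → ×s → (0.97101,-0.98059) → (0.97,-0.98)
v2: (1,-5) → rotate → (2.84922,4.22871) → ×s → (1.31064,1.94520) → (1.31,1.95)
v3: (2,-3.5) → rotate → (1.07974,3.88383) → ×s → (0.49668,1.78656) → (0.50,1.79)
v4: (3.5,4) → rotate → (-5.30497,-0.32752) → ×s → (-2.44029,-0.15066) → (-2.44,-0.15)
v5: (-0.5,3.5) → rotate → (-2.13518,-2.81798) → ×s → (-0.98218,-1.29627) → (-0.98,-1.30)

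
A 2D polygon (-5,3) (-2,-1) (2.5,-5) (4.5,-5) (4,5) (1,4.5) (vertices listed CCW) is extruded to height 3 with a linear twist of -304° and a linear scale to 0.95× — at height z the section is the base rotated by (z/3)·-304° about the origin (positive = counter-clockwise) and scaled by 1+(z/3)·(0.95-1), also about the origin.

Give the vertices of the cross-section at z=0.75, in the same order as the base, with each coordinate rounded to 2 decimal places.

t = z/height = 0.75/3 = 0.25
s = 1 + (scale-1)·z/height = 1 + (0.95-1)·0.75/3 = 0.987500
θ = twist·z/height = -304°·0.75/3 = -76.0000° = -1.326450 rad
cos θ = 0.241922, sin θ = -0.970296 (intermediates below are computed at full precision and shown rounded to 5 d.p.)
v1: (-5,3) → rotate → (1.70128,5.57724) → ×s → (1.68001,5.50753) → (1.68,5.51)
v2: (-2,-1) → rotate → (-1.45414,1.69867) → ×s → (-1.43596,1.67744) → (-1.44,1.68)
v3: (2.5,-5) → rotate → (-4.24667,-3.63535) → ×s → (-4.19359,-3.58991) → (-4.19,-3.59)
v4: (4.5,-5) → rotate → (-3.76283,-5.57594) → ×s → (-3.71579,-5.50624) → (-3.72,-5.51)
v5: (4,5) → rotate → (5.81917,-2.67157) → ×s → (5.74643,-2.63818) → (5.75,-2.64)
v6: (1,4.5) → rotate → (4.60825,0.11835) → ×s → (4.55065,0.11687) → (4.55,0.12)

Cross-section at z=0.75: (1.68,5.51) (-1.44,1.68) (-4.19,-3.59) (-3.72,-5.51) (5.75,-2.64) (4.55,0.12)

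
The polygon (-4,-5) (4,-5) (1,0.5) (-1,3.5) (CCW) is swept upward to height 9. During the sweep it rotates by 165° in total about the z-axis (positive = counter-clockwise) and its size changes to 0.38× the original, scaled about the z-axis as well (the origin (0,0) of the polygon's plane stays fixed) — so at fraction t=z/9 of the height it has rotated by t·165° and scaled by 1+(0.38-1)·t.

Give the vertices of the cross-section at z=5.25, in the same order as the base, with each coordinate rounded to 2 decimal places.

Cross-section at z=5.25: (3.45,-2.19) (2.89,2.89) (-0.39,0.60) (-2.15,-0.88)

t = z/height = 5.25/9 = 0.583333
s = 1 + (scale-1)·z/height = 1 + (0.38-1)·5.25/9 = 0.638333
θ = twist·z/height = 165°·5.25/9 = 96.2500° = 1.679879 rad
cos θ = -0.108867, sin θ = 0.994056 (intermediates below are computed at full precision and shown rounded to 5 d.p.)
v1: (-4,-5) → rotate → (5.40575,-3.43189) → ×s → (3.45067,-2.19069) → (3.45,-2.19)
v2: (4,-5) → rotate → (4.53481,4.52056) → ×s → (2.89472,2.88562) → (2.89,2.89)
v3: (1,0.5) → rotate → (-0.60590,0.93962) → ×s → (-0.38676,0.59979) → (-0.39,0.60)
v4: (-1,3.5) → rotate → (-3.37033,-1.37509) → ×s → (-2.15139,-0.87777) → (-2.15,-0.88)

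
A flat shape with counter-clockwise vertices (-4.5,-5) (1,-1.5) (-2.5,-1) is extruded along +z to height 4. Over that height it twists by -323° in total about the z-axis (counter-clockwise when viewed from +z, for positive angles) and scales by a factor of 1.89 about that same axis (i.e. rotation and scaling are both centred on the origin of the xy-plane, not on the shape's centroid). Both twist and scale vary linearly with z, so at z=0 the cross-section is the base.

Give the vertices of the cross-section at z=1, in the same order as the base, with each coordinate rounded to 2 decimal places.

t = z/height = 1/4 = 0.25
s = 1 + (scale-1)·z/height = 1 + (1.89-1)·1/4 = 1.222500
θ = twist·z/height = -323°·1/4 = -80.7500° = -1.409353 rad
cos θ = 0.160743, sin θ = -0.986996 (intermediates below are computed at full precision and shown rounded to 5 d.p.)
v1: (-4.5,-5) → rotate → (-5.65832,3.63777) → ×s → (-6.91730,4.44717) → (-6.92,4.45)
v2: (1,-1.5) → rotate → (-1.31975,-1.22811) → ×s → (-1.61340,-1.50136) → (-1.61,-1.50)
v3: (-2.5,-1) → rotate → (-1.38885,2.30675) → ×s → (-1.69787,2.82000) → (-1.70,2.82)

Cross-section at z=1: (-6.92,4.45) (-1.61,-1.50) (-1.70,2.82)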